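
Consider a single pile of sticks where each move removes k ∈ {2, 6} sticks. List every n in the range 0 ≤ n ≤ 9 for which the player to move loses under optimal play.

Compute g(0), g(1), … for moves {2, 6}:
k:     0  1  2  3  4  5  6  7  8  9
g(k):  0  0  1  1  0  0  1  1  0  0
The P-positions (g = 0) in 0..9 are 0, 1, 4, 5, 8, 9.

0, 1, 4, 5, 8, 9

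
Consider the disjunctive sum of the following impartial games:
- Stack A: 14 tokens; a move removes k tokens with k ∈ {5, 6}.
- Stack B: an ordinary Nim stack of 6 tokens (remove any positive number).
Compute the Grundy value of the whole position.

6

For stack A, compute g(0), g(1), … with moves {5, 6}:
g(0) = mex{} = 0
g(1) = mex{} = 0
g(2) = mex{} = 0
g(3) = mex{} = 0
g(4) = mex{} = 0
g(5) = mex{0} = 1
g(6) = mex{0} = 1
g(7) = mex{0} = 1
g(8) = mex{0} = 1
g(9) = mex{0} = 1
g(10) = mex{0,1} = 2
g(11) = mex{1} = 0
g(12) = mex{1} = 0
g(13) = mex{1} = 0
g(14) = mex{1} = 0
So g(14) = 0.
Stack B is a plain Nim stack of size 6, so its Grundy value is 6.
By the Sprague-Grundy theorem, the Grundy value of a sum of independent games is the XOR of the component values.
Combined value = 0 XOR 6 = 6.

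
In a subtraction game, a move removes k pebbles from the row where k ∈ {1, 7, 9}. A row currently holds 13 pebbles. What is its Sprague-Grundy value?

Grundy values for subtraction set {1, 7, 9}:
k:     0  1  2  3  4  5  6  7  8  9 10 11 12 13
g(k):  0  1  0  1  0  1  0  1  0  1  0  1  0  1
So g(13) = 1.

1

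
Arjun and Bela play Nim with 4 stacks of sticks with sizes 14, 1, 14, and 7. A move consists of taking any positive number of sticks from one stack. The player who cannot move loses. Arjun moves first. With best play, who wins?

Arjun wins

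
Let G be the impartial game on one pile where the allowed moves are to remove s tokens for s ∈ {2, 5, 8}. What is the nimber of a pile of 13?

1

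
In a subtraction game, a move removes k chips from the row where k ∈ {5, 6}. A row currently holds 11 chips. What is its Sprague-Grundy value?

Build the Grundy sequence with g(k) = mex{g(k−s) : s ∈ {5, 6}, s ≤ k}:
g(0) = mex{} = 0
g(1) = mex{} = 0
g(2) = mex{} = 0
g(3) = mex{} = 0
g(4) = mex{} = 0
g(5) = mex{0} = 1
g(6) = mex{0} = 1
g(7) = mex{0} = 1
g(8) = mex{0} = 1
g(9) = mex{0} = 1
g(10) = mex{0,1} = 2
g(11) = mex{1} = 0
So g(11) = 0.

0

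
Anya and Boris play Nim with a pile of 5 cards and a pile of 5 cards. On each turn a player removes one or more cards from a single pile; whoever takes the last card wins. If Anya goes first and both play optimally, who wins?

Boris wins

Compute the nim-sum pairwise:
5 XOR 5 = 0
The nim-sum is 0, so this is a P-position: the player to move is in a losing position under optimal play; Anya is about to move from it and so loses — Boris wins.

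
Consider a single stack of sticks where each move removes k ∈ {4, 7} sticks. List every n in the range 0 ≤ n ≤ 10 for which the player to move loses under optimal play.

0, 1, 2, 3

Compute g(0), g(1), … for moves {4, 7}:
k:     0  1  2  3  4  5  6  7  8  9 10
g(k):  0  0  0  0  1  1  1  1  2  2  2
The P-positions (g = 0) in 0..10 are 0, 1, 2, 3.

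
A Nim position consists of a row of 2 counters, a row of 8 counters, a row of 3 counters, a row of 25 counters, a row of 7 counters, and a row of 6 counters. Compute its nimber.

Nim-sum: 2 XOR 8 XOR 3 XOR 25 XOR 7 XOR 6 = 17.

17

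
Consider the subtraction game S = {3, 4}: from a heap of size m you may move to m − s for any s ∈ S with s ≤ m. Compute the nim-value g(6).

Build the Grundy sequence with g(k) = mex{g(k−s) : s ∈ {3, 4}, s ≤ k}:
k:     0  1  2  3  4  5  6
g(k):  0  0  0  1  1  1  2
So g(6) = 2.

2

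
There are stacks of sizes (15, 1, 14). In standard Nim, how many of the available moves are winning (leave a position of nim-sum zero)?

Write each in binary and XOR column by column:
  1111  (15)
  0001  (1)
  1110  (14)
  ----
  0000  (0)
The nim-sum is already 0, so every move leaves a nonzero nim-sum — there are no winning moves.

0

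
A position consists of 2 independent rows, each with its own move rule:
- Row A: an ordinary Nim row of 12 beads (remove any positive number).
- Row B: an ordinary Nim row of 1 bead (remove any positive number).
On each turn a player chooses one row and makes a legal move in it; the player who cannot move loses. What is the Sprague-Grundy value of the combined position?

13

Row A is a plain Nim row of size 12, so its Grundy value is 12.
Row B is a plain Nim row of size 1, so its Grundy value is 1.
By the Sprague-Grundy theorem, the Grundy value of a sum of independent games is the XOR of the component values.
Combined value = 12 ⊕ 1 = 13.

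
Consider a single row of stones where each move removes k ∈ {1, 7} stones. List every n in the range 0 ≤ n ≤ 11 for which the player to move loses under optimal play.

0, 2, 4, 6, 8, 10

Compute g(0), g(1), … for moves {1, 7}:
g(0) = mex{} = 0
g(1) = mex{0} = 1
g(2) = mex{1} = 0
g(3) = mex{0} = 1
g(4) = mex{1} = 0
g(5) = mex{0} = 1
g(6) = mex{1} = 0
g(7) = mex{0} = 1
g(8) = mex{1} = 0
g(9) = mex{0} = 1
g(10) = mex{1} = 0
g(11) = mex{0} = 1
The P-positions (g = 0) in 0..11 are 0, 2, 4, 6, 8, 10.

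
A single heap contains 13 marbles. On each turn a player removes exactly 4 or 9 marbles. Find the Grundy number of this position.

0

Build the Grundy sequence with g(k) = mex{g(k−s) : s ∈ {4, 9}, s ≤ k}:
k:     0  1  2  3  4  5  6  7  8  9 10 11 12 13
g(k):  0  0  0  0  1  1  1  1  0  2  2  2  1  0
So g(13) = 0.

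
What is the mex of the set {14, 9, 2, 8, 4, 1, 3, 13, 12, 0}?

5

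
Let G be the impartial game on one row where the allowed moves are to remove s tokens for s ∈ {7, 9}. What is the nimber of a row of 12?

1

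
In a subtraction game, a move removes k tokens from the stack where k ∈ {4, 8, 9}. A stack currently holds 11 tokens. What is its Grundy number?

2

Grundy values for subtraction set {4, 8, 9}:
k:     0  1  2  3  4  5  6  7  8  9 10 11
g(k):  0  0  0  0  1  1  1  1  2  2  2  2
So g(11) = 2.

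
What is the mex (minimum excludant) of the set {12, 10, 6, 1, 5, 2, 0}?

The values 0, 1, 2 are all present; 3 is the first non-negative integer missing from the set.

3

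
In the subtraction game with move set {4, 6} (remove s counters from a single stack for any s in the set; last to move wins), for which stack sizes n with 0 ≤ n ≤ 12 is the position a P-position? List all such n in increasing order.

0, 1, 2, 3, 10, 11, 12

Build the Grundy sequence with g(k) = mex{g(k−s) : s ∈ {4, 6}, s ≤ k}:
g(0) = mex{} = 0
g(1) = mex{} = 0
g(2) = mex{} = 0
g(3) = mex{} = 0
g(4) = mex{0} = 1
g(5) = mex{0} = 1
g(6) = mex{0} = 1
g(7) = mex{0} = 1
g(8) = mex{0,1} = 2
g(9) = mex{0,1} = 2
g(10) = mex{1} = 0
g(11) = mex{1} = 0
g(12) = mex{1,2} = 0
The P-positions (g = 0) in 0..12 are 0, 1, 2, 3, 10, 11, 12.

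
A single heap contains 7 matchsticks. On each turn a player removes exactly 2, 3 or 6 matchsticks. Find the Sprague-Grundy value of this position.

1

Compute g(0), g(1), … for moves {2, 3, 6}:
k:     0  1  2  3  4  5  6  7
g(k):  0  0  1  1  2  0  3  1
So g(7) = 1.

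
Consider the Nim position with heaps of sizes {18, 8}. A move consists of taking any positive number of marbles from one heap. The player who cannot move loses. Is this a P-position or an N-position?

N-position

Nim-sum: 18 ⊕ 8 = 26.
The nim-sum is 26 ≠ 0, so this is an N-position: the player to move can win.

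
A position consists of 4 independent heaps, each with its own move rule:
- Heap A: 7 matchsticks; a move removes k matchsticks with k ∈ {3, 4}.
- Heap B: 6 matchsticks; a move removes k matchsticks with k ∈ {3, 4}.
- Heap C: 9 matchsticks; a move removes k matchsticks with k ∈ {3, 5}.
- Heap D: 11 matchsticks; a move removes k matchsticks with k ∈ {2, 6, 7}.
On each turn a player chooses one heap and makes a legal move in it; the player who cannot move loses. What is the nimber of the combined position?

3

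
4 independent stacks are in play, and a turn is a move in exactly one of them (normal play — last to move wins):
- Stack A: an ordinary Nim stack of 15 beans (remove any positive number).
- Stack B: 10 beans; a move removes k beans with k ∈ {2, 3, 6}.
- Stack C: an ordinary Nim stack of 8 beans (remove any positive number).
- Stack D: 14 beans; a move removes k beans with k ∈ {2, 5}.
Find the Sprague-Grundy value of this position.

Stack A is a plain Nim stack of size 15, so its Grundy value is 15.
Build the Grundy sequence for stack B with g(k) = mex{g(k−s) : s ∈ {2, 3, 6}, s ≤ k}:
k:     0  1  2  3  4  5  6  7  8  9 10
g(k):  0  0  1  1  2  0  3  1  2  0  0
So g(10) = 0.
Stack C is a plain Nim stack of size 8, so its Grundy value is 8.
For stack D, compute g(0), g(1), … with moves {2, 5}:
g(0) = mex{} = 0
g(1) = mex{} = 0
g(2) = mex{0} = 1
g(3) = mex{0} = 1
g(4) = mex{1} = 0
g(5) = mex{0,1} = 2
g(6) = mex{0} = 1
g(7) = mex{1,2} = 0
g(8) = mex{1} = 0
g(9) = mex{0} = 1
g(10) = mex{0,2} = 1
g(11) = mex{1} = 0
g(12) = mex{0,1} = 2
g(13) = mex{0} = 1
g(14) = mex{1,2} = 0
So g(14) = 0.
By the Sprague-Grundy theorem, the Grundy value of a sum of independent games is the XOR of the component values.
Combined value = 15 XOR 0 XOR 8 XOR 0 = 7.

7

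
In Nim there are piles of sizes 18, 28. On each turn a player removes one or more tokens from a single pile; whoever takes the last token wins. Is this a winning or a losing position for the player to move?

Winning position

In binary:
  10010  (18)
  11100  (28)
  -----
  01110  (14)
The nim-sum is 14 ≠ 0, so this is an N-position: the player to move can win.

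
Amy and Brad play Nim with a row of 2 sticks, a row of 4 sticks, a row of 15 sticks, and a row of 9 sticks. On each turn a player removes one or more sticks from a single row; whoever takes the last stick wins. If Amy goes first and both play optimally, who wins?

Brad wins

In binary:
  0010  (2)
  0100  (4)
  1111  (15)
  1001  (9)
  ----
  0000  (0)
The nim-sum is 0, so this is a P-position: the player to move is in a losing position under optimal play; Amy is about to move from it and so loses — Brad wins.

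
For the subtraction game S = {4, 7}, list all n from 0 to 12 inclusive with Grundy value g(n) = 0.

0, 1, 2, 3, 11, 12

Compute g(0), g(1), … for moves {4, 7}:
g(0) = mex{} = 0
g(1) = mex{} = 0
g(2) = mex{} = 0
g(3) = mex{} = 0
g(4) = mex{0} = 1
g(5) = mex{0} = 1
g(6) = mex{0} = 1
g(7) = mex{0} = 1
g(8) = mex{0,1} = 2
g(9) = mex{0,1} = 2
g(10) = mex{0,1} = 2
g(11) = mex{1} = 0
g(12) = mex{1,2} = 0
The P-positions (g = 0) in 0..12 are 0, 1, 2, 3, 11, 12.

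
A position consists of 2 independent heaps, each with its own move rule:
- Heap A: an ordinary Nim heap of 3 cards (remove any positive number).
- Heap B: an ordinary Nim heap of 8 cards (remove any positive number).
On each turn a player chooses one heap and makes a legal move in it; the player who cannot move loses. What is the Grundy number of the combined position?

Heap A is a plain Nim heap of size 3, so its Grundy value is 3.
Heap B is a plain Nim heap of size 8, so its Grundy value is 8.
By the Sprague-Grundy theorem, the Grundy value of a sum of independent games is the XOR of the component values.
Combined value = 3 ⊕ 8 = 11.

11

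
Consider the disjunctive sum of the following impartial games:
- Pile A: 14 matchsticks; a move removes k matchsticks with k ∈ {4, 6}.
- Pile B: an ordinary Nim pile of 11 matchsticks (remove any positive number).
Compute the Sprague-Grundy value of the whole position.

Build the Grundy sequence for pile A with g(k) = mex{g(k−s) : s ∈ {4, 6}, s ≤ k}:
k:     0  1  2  3  4  5  6  7  8  9 10 11 12 13 14
g(k):  0  0  0  0  1  1  1  1  2  2  0  0  0  0  1
So g(14) = 1.
Pile B is a plain Nim pile of size 11, so its Grundy value is 11.
The value of a disjunctive sum is the nim-sum of the parts.
Combined value = 1 ⊕ 11 = 10.

10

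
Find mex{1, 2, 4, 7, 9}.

0

0 is not in the set, so the mex is 0.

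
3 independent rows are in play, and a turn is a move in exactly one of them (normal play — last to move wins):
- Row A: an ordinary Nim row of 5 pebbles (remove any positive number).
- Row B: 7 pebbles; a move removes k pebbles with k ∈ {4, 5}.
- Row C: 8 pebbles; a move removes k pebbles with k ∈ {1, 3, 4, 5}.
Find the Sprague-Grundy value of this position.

Row A is a plain Nim row of size 5, so its Grundy value is 5.
Grundy values for row B (subtraction set {4, 5}):
k:     0  1  2  3  4  5  6  7
g(k):  0  0  0  0  1  1  1  1
So g(7) = 1.
Grundy values for row C (subtraction set {1, 3, 4, 5}):
g(0) = mex{} = 0
g(1) = mex{0} = 1
g(2) = mex{1} = 0
g(3) = mex{0} = 1
g(4) = mex{0,1} = 2
g(5) = mex{0,1,2} = 3
g(6) = mex{0,1,3} = 2
g(7) = mex{0,1,2} = 3
g(8) = mex{1,2,3} = 0
So g(8) = 0.
The value of a disjunctive sum is the nim-sum of the parts.
Combined value = 5 XOR 1 XOR 0 = 4.

4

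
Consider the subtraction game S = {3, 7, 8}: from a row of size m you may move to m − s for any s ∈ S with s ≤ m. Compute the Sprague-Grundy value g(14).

1

Compute g(0), g(1), … for moves {3, 7, 8}:
g(0) = mex{} = 0
g(1) = mex{} = 0
g(2) = mex{} = 0
g(3) = mex{0} = 1
g(4) = mex{0} = 1
g(5) = mex{0} = 1
g(6) = mex{1} = 0
g(7) = mex{0,1} = 2
g(8) = mex{0,1} = 2
g(9) = mex{0} = 1
g(10) = mex{0,1,2} = 3
g(11) = mex{1,2} = 0
g(12) = mex{1} = 0
g(13) = mex{0,1,3} = 2
g(14) = mex{0,2} = 1
So g(14) = 1.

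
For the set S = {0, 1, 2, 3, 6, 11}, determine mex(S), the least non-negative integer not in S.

The values 0, 1, 2, 3 are all present; 4 is the first non-negative integer missing from the set.

4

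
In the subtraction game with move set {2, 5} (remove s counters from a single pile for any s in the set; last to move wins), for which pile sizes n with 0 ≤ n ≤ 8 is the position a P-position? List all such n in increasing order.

Compute g(0), g(1), … for moves {2, 5}:
k:     0  1  2  3  4  5  6  7  8
g(k):  0  0  1  1  0  2  1  0  0
The P-positions (g = 0) in 0..8 are 0, 1, 4, 7, 8.

0, 1, 4, 7, 8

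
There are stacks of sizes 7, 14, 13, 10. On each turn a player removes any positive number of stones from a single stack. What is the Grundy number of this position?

Compute the nim-sum pairwise:
7 ⊕ 14 = 9
9 ⊕ 13 = 4
4 ⊕ 10 = 14

14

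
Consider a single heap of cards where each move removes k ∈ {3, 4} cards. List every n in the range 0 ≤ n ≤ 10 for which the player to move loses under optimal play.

0, 1, 2, 7, 8, 9

Compute g(0), g(1), … for moves {3, 4}:
g(0) = mex{} = 0
g(1) = mex{} = 0
g(2) = mex{} = 0
g(3) = mex{0} = 1
g(4) = mex{0} = 1
g(5) = mex{0} = 1
g(6) = mex{0,1} = 2
g(7) = mex{1} = 0
g(8) = mex{1} = 0
g(9) = mex{1,2} = 0
g(10) = mex{0,2} = 1
The P-positions (g = 0) in 0..10 are 0, 1, 2, 7, 8, 9.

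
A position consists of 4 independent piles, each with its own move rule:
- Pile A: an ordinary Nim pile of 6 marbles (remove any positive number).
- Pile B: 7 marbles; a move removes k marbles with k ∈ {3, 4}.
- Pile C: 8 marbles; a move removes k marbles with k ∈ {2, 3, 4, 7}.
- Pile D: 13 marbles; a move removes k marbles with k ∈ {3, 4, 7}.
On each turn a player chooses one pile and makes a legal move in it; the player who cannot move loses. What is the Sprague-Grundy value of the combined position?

Pile A is a plain Nim pile of size 6, so its Grundy value is 6.
Build the Grundy sequence for pile B with g(k) = mex{g(k−s) : s ∈ {3, 4}, s ≤ k}:
k:     0  1  2  3  4  5  6  7
g(k):  0  0  0  1  1  1  2  0
So g(7) = 0.
Grundy values for pile C (subtraction set {2, 3, 4, 7}):
g(0) = mex{} = 0
g(1) = mex{} = 0
g(2) = mex{0} = 1
g(3) = mex{0} = 1
g(4) = mex{0,1} = 2
g(5) = mex{0,1} = 2
g(6) = mex{1,2} = 0
g(7) = mex{0,1,2} = 3
g(8) = mex{0,2} = 1
So g(8) = 1.
For pile D, compute g(0), g(1), … with moves {3, 4, 7}:
k:     0  1  2  3  4  5  6  7  8  9 10 11 12 13
g(k):  0  0  0  1  1  1  2  2  2  3  0  0  0  1
So g(13) = 1.
The value of a disjunctive sum is the nim-sum of the parts.
Combined value = 6 ⊕ 0 ⊕ 1 ⊕ 1 = 6.

6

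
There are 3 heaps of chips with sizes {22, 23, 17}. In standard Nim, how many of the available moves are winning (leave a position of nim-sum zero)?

In binary:
  10110  (22)
  10111  (23)
  10001  (17)
  -----
  10000  (16)
The overall nim-sum is X = 16. A heap of size p has a winning move iff p XOR X < p (reduce it to p XOR X).
  22: 22 XOR 16 = 6 < 22 — winning move (to 6).
  23: 23 XOR 16 = 7 < 23 — winning move (to 7).
  17: 17 XOR 16 = 1 < 17 — winning move (to 1).
That gives 3 winning moves.

3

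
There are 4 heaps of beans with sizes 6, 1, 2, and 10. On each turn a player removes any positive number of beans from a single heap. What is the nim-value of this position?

15

Nim-sum: 6 ^ 1 ^ 2 ^ 10 = 15.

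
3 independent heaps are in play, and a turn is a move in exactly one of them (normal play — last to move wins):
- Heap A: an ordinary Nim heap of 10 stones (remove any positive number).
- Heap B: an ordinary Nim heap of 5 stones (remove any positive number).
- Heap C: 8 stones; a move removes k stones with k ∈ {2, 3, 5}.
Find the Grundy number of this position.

15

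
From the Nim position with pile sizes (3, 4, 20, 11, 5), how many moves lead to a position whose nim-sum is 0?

1

Compute the nim-sum pairwise:
3 XOR 4 = 7
7 XOR 20 = 19
19 XOR 11 = 24
24 XOR 5 = 29
The overall nim-sum is X = 29. A pile of size p has a winning move iff p XOR X < p (reduce it to p XOR X).
  3: 3 XOR 29 = 30 ≥ 3 — no move.
  4: 4 XOR 29 = 25 ≥ 4 — no move.
  20: 20 XOR 29 = 9 < 20 — winning move (to 9).
  11: 11 XOR 29 = 22 ≥ 11 — no move.
  5: 5 XOR 29 = 24 ≥ 5 — no move.
That gives 1 winning move.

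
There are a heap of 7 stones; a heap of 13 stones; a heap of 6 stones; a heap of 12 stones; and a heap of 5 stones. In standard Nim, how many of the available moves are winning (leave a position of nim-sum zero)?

Bitwise XOR of the heap sizes:
  0111  (7)
  1101  (13)
  0110  (6)
  1100  (12)
  0101  (5)
  ----
  0101  (5)
The overall nim-sum is X = 5. A heap of size p has a winning move iff p XOR X < p (reduce it to p XOR X).
  7: 7 XOR 5 = 2 < 7 — winning move (to 2).
  13: 13 XOR 5 = 8 < 13 — winning move (to 8).
  6: 6 XOR 5 = 3 < 6 — winning move (to 3).
  12: 12 XOR 5 = 9 < 12 — winning move (to 9).
  5: 5 XOR 5 = 0 < 5 — winning move (to 0).
That gives 5 winning moves.

5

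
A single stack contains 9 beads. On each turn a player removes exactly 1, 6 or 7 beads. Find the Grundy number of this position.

Build the Grundy sequence with g(k) = mex{g(k−s) : s ∈ {1, 6, 7}, s ≤ k}:
g(0) = mex{} = 0
g(1) = mex{0} = 1
g(2) = mex{1} = 0
g(3) = mex{0} = 1
g(4) = mex{1} = 0
g(5) = mex{0} = 1
g(6) = mex{0,1} = 2
g(7) = mex{0,1,2} = 3
g(8) = mex{0,1,3} = 2
g(9) = mex{0,1,2} = 3
So g(9) = 3.

3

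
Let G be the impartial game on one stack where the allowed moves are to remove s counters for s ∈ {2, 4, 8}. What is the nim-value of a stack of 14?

1

Compute g(0), g(1), … for moves {2, 4, 8}:
g(0) = mex{} = 0
g(1) = mex{} = 0
g(2) = mex{0} = 1
g(3) = mex{0} = 1
g(4) = mex{0,1} = 2
g(5) = mex{0,1} = 2
g(6) = mex{1,2} = 0
g(7) = mex{1,2} = 0
g(8) = mex{0,2} = 1
g(9) = mex{0,2} = 1
g(10) = mex{0,1} = 2
g(11) = mex{0,1} = 2
g(12) = mex{1,2} = 0
g(13) = mex{1,2} = 0
g(14) = mex{0,2} = 1
So g(14) = 1.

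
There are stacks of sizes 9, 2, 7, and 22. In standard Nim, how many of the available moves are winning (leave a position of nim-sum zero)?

Compute the nim-sum pairwise:
9 ^ 2 = 11
11 ^ 7 = 12
12 ^ 22 = 26
The overall nim-sum is X = 26. A stack of size p has a winning move iff p XOR X < p (reduce it to p XOR X).
  9: 9 XOR 26 = 19 ≥ 9 — no move.
  2: 2 XOR 26 = 24 ≥ 2 — no move.
  7: 7 XOR 26 = 29 ≥ 7 — no move.
  22: 22 XOR 26 = 12 < 22 — winning move (to 12).
That gives 1 winning move.

1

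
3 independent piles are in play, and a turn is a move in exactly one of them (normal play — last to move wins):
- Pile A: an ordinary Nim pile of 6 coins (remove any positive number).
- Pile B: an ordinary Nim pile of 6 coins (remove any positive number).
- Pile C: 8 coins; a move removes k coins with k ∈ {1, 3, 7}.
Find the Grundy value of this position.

0

Pile A is a plain Nim pile of size 6, so its Grundy value is 6.
Pile B is a plain Nim pile of size 6, so its Grundy value is 6.
For pile C, compute g(0), g(1), … with moves {1, 3, 7}:
k:     0  1  2  3  4  5  6  7  8
g(k):  0  1  0  1  0  1  0  1  0
So g(8) = 0.
The value of a disjunctive sum is the nim-sum of the parts.
Combined value = 6 XOR 6 XOR 0 = 0.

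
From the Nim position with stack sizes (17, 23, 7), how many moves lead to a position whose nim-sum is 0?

3

Bitwise XOR of the heap sizes:
  10001  (17)
  10111  (23)
  00111  (7)
  -----
  00001  (1)
The overall nim-sum is X = 1. A stack of size p has a winning move iff p XOR X < p (reduce it to p XOR X).
  17: 17 XOR 1 = 16 < 17 — winning move (to 16).
  23: 23 XOR 1 = 22 < 23 — winning move (to 22).
  7: 7 XOR 1 = 6 < 7 — winning move (to 6).
That gives 3 winning moves.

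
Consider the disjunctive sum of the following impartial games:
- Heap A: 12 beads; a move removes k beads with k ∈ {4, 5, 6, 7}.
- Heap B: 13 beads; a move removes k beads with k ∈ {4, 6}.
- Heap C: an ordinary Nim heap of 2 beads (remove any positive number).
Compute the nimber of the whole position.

2

Build the Grundy sequence for heap A with g(k) = mex{g(k−s) : s ∈ {4, 5, 6, 7}, s ≤ k}:
k:     0  1  2  3  4  5  6  7  8  9 10 11 12
g(k):  0  0  0  0  1  1  1  1  2  2  2  0  0
So g(12) = 0.
Build the Grundy sequence for heap B with g(k) = mex{g(k−s) : s ∈ {4, 6}, s ≤ k}:
g(0) = mex{} = 0
g(1) = mex{} = 0
g(2) = mex{} = 0
g(3) = mex{} = 0
g(4) = mex{0} = 1
g(5) = mex{0} = 1
g(6) = mex{0} = 1
g(7) = mex{0} = 1
g(8) = mex{0,1} = 2
g(9) = mex{0,1} = 2
g(10) = mex{1} = 0
g(11) = mex{1} = 0
g(12) = mex{1,2} = 0
g(13) = mex{1,2} = 0
So g(13) = 0.
Heap C is a plain Nim heap of size 2, so its Grundy value is 2.
The value of a disjunctive sum is the nim-sum of the parts.
Combined value = 0 ⊕ 0 ⊕ 2 = 2.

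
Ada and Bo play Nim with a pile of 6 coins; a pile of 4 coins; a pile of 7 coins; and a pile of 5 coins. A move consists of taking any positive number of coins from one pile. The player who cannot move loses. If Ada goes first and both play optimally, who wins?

Bo wins

Compute the nim-sum pairwise:
6 ⊕ 4 = 2
2 ⊕ 7 = 5
5 ⊕ 5 = 0
The nim-sum is 0, so this is a P-position: the player to move is in a losing position under optimal play; Ada is about to move from it and so loses — Bo wins.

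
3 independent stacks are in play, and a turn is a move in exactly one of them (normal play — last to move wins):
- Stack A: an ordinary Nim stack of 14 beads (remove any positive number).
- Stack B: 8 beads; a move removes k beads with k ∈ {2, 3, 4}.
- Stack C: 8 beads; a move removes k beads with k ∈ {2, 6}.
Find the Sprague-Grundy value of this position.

Stack A is a plain Nim stack of size 14, so its Grundy value is 14.
Grundy values for stack B (subtraction set {2, 3, 4}):
k:     0  1  2  3  4  5  6  7  8
g(k):  0  0  1  1  2  2  0  0  1
So g(8) = 1.
Grundy values for stack C (subtraction set {2, 6}):
g(0) = mex{} = 0
g(1) = mex{} = 0
g(2) = mex{0} = 1
g(3) = mex{0} = 1
g(4) = mex{1} = 0
g(5) = mex{1} = 0
g(6) = mex{0} = 1
g(7) = mex{0} = 1
g(8) = mex{1} = 0
So g(8) = 0.
By the Sprague-Grundy theorem, the Grundy value of a sum of independent games is the XOR of the component values.
Combined value = 14 ⊕ 1 ⊕ 0 = 15.

15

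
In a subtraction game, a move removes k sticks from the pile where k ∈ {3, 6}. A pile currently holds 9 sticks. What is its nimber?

0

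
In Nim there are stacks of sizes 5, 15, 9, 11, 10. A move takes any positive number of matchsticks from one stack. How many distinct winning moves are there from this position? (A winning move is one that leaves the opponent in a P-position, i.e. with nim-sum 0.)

Write each in binary and XOR column by column:
  0101  (5)
  1111  (15)
  1001  (9)
  1011  (11)
  1010  (10)
  ----
  0010  (2)
The overall nim-sum is X = 2. A stack of size p has a winning move iff p XOR X < p (reduce it to p XOR X).
  5: 5 XOR 2 = 7 ≥ 5 — no move.
  15: 15 XOR 2 = 13 < 15 — winning move (to 13).
  9: 9 XOR 2 = 11 ≥ 9 — no move.
  11: 11 XOR 2 = 9 < 11 — winning move (to 9).
  10: 10 XOR 2 = 8 < 10 — winning move (to 8).
That gives 3 winning moves.

3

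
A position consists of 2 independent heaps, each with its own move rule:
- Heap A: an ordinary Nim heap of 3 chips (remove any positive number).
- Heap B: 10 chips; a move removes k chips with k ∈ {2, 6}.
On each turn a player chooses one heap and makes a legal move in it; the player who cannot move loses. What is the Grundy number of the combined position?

2

Heap A is a plain Nim heap of size 3, so its Grundy value is 3.
For heap B, compute g(0), g(1), … with moves {2, 6}:
k:     0  1  2  3  4  5  6  7  8  9 10
g(k):  0  0  1  1  0  0  1  1  0  0  1
So g(10) = 1.
By the Sprague-Grundy theorem, the Grundy value of a sum of independent games is the XOR of the component values.
Combined value = 3 XOR 1 = 2.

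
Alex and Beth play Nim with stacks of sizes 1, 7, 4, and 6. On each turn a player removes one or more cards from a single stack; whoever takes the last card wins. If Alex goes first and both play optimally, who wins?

Alex wins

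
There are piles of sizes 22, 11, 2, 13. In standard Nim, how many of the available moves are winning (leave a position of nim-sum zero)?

1

Nim-sum: 22 ⊕ 11 ⊕ 2 ⊕ 13 = 18.
The overall nim-sum is X = 18. A pile of size p has a winning move iff p XOR X < p (reduce it to p XOR X).
  22: 22 XOR 18 = 4 < 22 — winning move (to 4).
  11: 11 XOR 18 = 25 ≥ 11 — no move.
  2: 2 XOR 18 = 16 ≥ 2 — no move.
  13: 13 XOR 18 = 31 ≥ 13 — no move.
That gives 1 winning move.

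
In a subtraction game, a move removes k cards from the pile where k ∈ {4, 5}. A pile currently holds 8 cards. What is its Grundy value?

2

Compute g(0), g(1), … for moves {4, 5}:
g(0) = mex{} = 0
g(1) = mex{} = 0
g(2) = mex{} = 0
g(3) = mex{} = 0
g(4) = mex{0} = 1
g(5) = mex{0} = 1
g(6) = mex{0} = 1
g(7) = mex{0} = 1
g(8) = mex{0,1} = 2
So g(8) = 2.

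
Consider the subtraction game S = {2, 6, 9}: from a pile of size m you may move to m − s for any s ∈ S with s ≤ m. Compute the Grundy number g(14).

Compute g(0), g(1), … for moves {2, 6, 9}:
k:     0  1  2  3  4  5  6  7  8  9 10 11 12 13 14
g(k):  0  0  1  1  0  0  1  1  0  2  1  3  0  2  1
So g(14) = 1.

1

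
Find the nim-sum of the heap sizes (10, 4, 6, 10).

Bitwise XOR of the heap sizes:
  1010  (10)
  0100  (4)
  0110  (6)
  1010  (10)
  ----
  0010  (2)

2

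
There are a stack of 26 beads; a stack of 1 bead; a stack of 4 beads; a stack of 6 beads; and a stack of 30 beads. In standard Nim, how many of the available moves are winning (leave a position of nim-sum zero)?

3

Nim-sum: 26 ⊕ 1 ⊕ 4 ⊕ 6 ⊕ 30 = 7.
The overall nim-sum is X = 7. A stack of size p has a winning move iff p XOR X < p (reduce it to p XOR X).
  26: 26 XOR 7 = 29 ≥ 26 — no move.
  1: 1 XOR 7 = 6 ≥ 1 — no move.
  4: 4 XOR 7 = 3 < 4 — winning move (to 3).
  6: 6 XOR 7 = 1 < 6 — winning move (to 1).
  30: 30 XOR 7 = 25 < 30 — winning move (to 25).
That gives 3 winning moves.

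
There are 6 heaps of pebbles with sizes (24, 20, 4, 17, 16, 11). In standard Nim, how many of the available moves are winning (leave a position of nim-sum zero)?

1

Nim-sum: 24 XOR 20 XOR 4 XOR 17 XOR 16 XOR 11 = 2.
The overall nim-sum is X = 2. A heap of size p has a winning move iff p XOR X < p (reduce it to p XOR X).
  24: 24 XOR 2 = 26 ≥ 24 — no move.
  20: 20 XOR 2 = 22 ≥ 20 — no move.
  4: 4 XOR 2 = 6 ≥ 4 — no move.
  17: 17 XOR 2 = 19 ≥ 17 — no move.
  16: 16 XOR 2 = 18 ≥ 16 — no move.
  11: 11 XOR 2 = 9 < 11 — winning move (to 9).
That gives 1 winning move.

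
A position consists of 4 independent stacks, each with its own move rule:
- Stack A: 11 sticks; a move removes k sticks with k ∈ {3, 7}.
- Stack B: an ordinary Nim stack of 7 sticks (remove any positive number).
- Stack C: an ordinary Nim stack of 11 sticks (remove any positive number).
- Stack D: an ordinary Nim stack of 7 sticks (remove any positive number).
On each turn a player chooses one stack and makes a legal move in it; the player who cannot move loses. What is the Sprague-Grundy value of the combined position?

For stack A, compute g(0), g(1), … with moves {3, 7}:
g(0) = mex{} = 0
g(1) = mex{} = 0
g(2) = mex{} = 0
g(3) = mex{0} = 1
g(4) = mex{0} = 1
g(5) = mex{0} = 1
g(6) = mex{1} = 0
g(7) = mex{0,1} = 2
g(8) = mex{0,1} = 2
g(9) = mex{0} = 1
g(10) = mex{1,2} = 0
g(11) = mex{1,2} = 0
So g(11) = 0.
Stack B is a plain Nim stack of size 7, so its Grundy value is 7.
Stack C is a plain Nim stack of size 11, so its Grundy value is 11.
Stack D is a plain Nim stack of size 7, so its Grundy value is 7.
By the Sprague-Grundy theorem, the Grundy value of a sum of independent games is the XOR of the component values.
Combined value = 0 ⊕ 7 ⊕ 11 ⊕ 7 = 11.

11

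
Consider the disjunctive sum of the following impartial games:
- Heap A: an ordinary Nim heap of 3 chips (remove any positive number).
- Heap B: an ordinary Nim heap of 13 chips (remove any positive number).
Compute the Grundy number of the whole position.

14

Heap A is a plain Nim heap of size 3, so its Grundy value is 3.
Heap B is a plain Nim heap of size 13, so its Grundy value is 13.
By the Sprague-Grundy theorem, the Grundy value of a sum of independent games is the XOR of the component values.
Combined value = 3 ⊕ 13 = 14.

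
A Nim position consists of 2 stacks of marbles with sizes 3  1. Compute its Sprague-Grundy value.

In binary:
  11  (3)
  01  (1)
  --
  10  (2)

2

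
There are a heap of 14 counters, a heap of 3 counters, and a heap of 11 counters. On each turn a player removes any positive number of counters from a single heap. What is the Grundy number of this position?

Nim-sum: 14 ^ 3 ^ 11 = 6.

6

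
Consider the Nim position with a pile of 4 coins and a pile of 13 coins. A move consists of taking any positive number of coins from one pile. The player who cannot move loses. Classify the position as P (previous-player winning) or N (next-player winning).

N-position

Compute the nim-sum pairwise:
4 ⊕ 13 = 9
The nim-sum is 9 ≠ 0, so this is an N-position: the player to move can win.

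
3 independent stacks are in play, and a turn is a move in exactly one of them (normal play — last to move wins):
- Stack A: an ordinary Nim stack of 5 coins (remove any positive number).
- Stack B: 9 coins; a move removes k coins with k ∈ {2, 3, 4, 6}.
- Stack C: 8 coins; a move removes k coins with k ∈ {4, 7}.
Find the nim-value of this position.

Stack A is a plain Nim stack of size 5, so its Grundy value is 5.
Build the Grundy sequence for stack B with g(k) = mex{g(k−s) : s ∈ {2, 3, 4, 6}, s ≤ k}:
k:     0  1  2  3  4  5  6  7  8  9
g(k):  0  0  1  1  2  2  3  3  0  0
So g(9) = 0.
For stack C, compute g(0), g(1), … with moves {4, 7}:
g(0) = mex{} = 0
g(1) = mex{} = 0
g(2) = mex{} = 0
g(3) = mex{} = 0
g(4) = mex{0} = 1
g(5) = mex{0} = 1
g(6) = mex{0} = 1
g(7) = mex{0} = 1
g(8) = mex{0,1} = 2
So g(8) = 2.
By the Sprague-Grundy theorem, the Grundy value of a sum of independent games is the XOR of the component values.
Combined value = 5 ⊕ 0 ⊕ 2 = 7.

7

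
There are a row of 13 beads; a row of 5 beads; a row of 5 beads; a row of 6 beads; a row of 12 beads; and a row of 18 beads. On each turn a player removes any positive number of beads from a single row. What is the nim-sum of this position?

21

Nim-sum: 13 ^ 5 ^ 5 ^ 6 ^ 12 ^ 18 = 21.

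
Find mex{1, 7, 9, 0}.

2

The values 0, 1 are all present; 2 is the first non-negative integer missing from the set.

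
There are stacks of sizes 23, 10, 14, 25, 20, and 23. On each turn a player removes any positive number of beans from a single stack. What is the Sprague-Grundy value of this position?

9

Compute the nim-sum pairwise:
23 ⊕ 10 = 29
29 ⊕ 14 = 19
19 ⊕ 25 = 10
10 ⊕ 20 = 30
30 ⊕ 23 = 9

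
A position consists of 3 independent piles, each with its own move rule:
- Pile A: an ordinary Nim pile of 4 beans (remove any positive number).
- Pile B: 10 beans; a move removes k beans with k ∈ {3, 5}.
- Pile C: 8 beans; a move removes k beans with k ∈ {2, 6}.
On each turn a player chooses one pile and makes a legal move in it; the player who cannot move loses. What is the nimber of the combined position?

Pile A is a plain Nim pile of size 4, so its Grundy value is 4.
For pile B, compute g(0), g(1), … with moves {3, 5}:
k:     0  1  2  3  4  5  6  7  8  9 10
g(k):  0  0  0  1  1  1  2  2  0  0  0
So g(10) = 0.
Build the Grundy sequence for pile C with g(k) = mex{g(k−s) : s ∈ {2, 6}, s ≤ k}:
g(0) = mex{} = 0
g(1) = mex{} = 0
g(2) = mex{0} = 1
g(3) = mex{0} = 1
g(4) = mex{1} = 0
g(5) = mex{1} = 0
g(6) = mex{0} = 1
g(7) = mex{0} = 1
g(8) = mex{1} = 0
So g(8) = 0.
By the Sprague-Grundy theorem, the Grundy value of a sum of independent games is the XOR of the component values.
Combined value = 4 XOR 0 XOR 0 = 4.

4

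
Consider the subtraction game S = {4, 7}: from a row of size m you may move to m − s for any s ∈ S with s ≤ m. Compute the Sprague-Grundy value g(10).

2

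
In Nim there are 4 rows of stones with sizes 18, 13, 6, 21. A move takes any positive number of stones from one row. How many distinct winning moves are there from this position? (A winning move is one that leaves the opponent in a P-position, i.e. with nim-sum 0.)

Nim-sum: 18 ^ 13 ^ 6 ^ 21 = 12.
The overall nim-sum is X = 12. A row of size p has a winning move iff p XOR X < p (reduce it to p XOR X).
  18: 18 XOR 12 = 30 ≥ 18 — no move.
  13: 13 XOR 12 = 1 < 13 — winning move (to 1).
  6: 6 XOR 12 = 10 ≥ 6 — no move.
  21: 21 XOR 12 = 25 ≥ 21 — no move.
That gives 1 winning move.

1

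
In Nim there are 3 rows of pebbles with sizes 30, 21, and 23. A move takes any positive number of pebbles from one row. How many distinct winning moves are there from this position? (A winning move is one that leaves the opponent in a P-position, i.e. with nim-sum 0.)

3

Compute the nim-sum pairwise:
30 XOR 21 = 11
11 XOR 23 = 28
The overall nim-sum is X = 28. A row of size p has a winning move iff p XOR X < p (reduce it to p XOR X).
  30: 30 XOR 28 = 2 < 30 — winning move (to 2).
  21: 21 XOR 28 = 9 < 21 — winning move (to 9).
  23: 23 XOR 28 = 11 < 23 — winning move (to 11).
That gives 3 winning moves.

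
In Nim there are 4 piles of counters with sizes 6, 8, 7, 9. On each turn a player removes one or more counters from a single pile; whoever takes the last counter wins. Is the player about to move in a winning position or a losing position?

Losing position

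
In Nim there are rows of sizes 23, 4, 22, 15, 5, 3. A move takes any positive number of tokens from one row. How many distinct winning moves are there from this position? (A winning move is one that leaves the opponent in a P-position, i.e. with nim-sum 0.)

Nim-sum: 23 ^ 4 ^ 22 ^ 15 ^ 5 ^ 3 = 12.
The overall nim-sum is X = 12. A row of size p has a winning move iff p XOR X < p (reduce it to p XOR X).
  23: 23 XOR 12 = 27 ≥ 23 — no move.
  4: 4 XOR 12 = 8 ≥ 4 — no move.
  22: 22 XOR 12 = 26 ≥ 22 — no move.
  15: 15 XOR 12 = 3 < 15 — winning move (to 3).
  5: 5 XOR 12 = 9 ≥ 5 — no move.
  3: 3 XOR 12 = 15 ≥ 3 — no move.
That gives 1 winning move.

1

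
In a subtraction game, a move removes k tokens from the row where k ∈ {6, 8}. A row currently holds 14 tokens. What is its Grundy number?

Build the Grundy sequence with g(k) = mex{g(k−s) : s ∈ {6, 8}, s ≤ k}:
k:     0  1  2  3  4  5  6  7  8  9 10 11 12 13 14
g(k):  0  0  0  0  0  0  1  1  1  1  1  1  2  2  0
So g(14) = 0.

0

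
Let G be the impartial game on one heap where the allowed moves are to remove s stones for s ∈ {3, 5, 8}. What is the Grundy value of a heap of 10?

3

Compute g(0), g(1), … for moves {3, 5, 8}:
k:     0  1  2  3  4  5  6  7  8  9 10
g(k):  0  0  0  1  1  1  2  2  2  3  3
So g(10) = 3.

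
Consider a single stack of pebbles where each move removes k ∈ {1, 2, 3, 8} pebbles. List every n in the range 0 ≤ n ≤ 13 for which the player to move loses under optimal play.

0, 4, 9, 13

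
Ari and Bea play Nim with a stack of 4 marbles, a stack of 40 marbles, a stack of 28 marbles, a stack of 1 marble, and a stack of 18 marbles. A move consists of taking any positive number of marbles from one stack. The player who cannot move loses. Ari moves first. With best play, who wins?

Ari wins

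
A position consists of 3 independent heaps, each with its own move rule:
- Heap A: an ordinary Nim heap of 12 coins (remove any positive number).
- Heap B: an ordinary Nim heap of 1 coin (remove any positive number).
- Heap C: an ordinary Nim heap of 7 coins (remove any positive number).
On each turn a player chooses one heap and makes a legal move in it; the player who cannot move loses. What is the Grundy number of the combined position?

10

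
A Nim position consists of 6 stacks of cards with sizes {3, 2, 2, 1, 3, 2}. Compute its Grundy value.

Nim-sum: 3 ^ 2 ^ 2 ^ 1 ^ 3 ^ 2 = 3.

3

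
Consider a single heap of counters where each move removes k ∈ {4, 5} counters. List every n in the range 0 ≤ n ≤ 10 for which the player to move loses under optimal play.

Grundy values for subtraction set {4, 5}:
g(0) = mex{} = 0
g(1) = mex{} = 0
g(2) = mex{} = 0
g(3) = mex{} = 0
g(4) = mex{0} = 1
g(5) = mex{0} = 1
g(6) = mex{0} = 1
g(7) = mex{0} = 1
g(8) = mex{0,1} = 2
g(9) = mex{1} = 0
g(10) = mex{1} = 0
The P-positions (g = 0) in 0..10 are 0, 1, 2, 3, 9, 10.

0, 1, 2, 3, 9, 10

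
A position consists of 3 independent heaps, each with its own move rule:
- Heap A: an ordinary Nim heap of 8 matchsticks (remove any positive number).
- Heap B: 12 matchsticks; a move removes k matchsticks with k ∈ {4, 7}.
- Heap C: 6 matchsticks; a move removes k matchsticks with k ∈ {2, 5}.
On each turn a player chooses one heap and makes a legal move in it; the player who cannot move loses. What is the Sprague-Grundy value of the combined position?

9

Heap A is a plain Nim heap of size 8, so its Grundy value is 8.
For heap B, compute g(0), g(1), … with moves {4, 7}:
k:     0  1  2  3  4  5  6  7  8  9 10 11 12
g(k):  0  0  0  0  1  1  1  1  2  2  2  0  0
So g(12) = 0.
Grundy values for heap C (subtraction set {2, 5}):
k:     0  1  2  3  4  5  6
g(k):  0  0  1  1  0  2  1
So g(6) = 1.
By the Sprague-Grundy theorem, the Grundy value of a sum of independent games is the XOR of the component values.
Combined value = 8 XOR 0 XOR 1 = 9.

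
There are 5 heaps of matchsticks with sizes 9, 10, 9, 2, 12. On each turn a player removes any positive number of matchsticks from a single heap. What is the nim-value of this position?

Compute the nim-sum pairwise:
9 ^ 10 = 3
3 ^ 9 = 10
10 ^ 2 = 8
8 ^ 12 = 4

4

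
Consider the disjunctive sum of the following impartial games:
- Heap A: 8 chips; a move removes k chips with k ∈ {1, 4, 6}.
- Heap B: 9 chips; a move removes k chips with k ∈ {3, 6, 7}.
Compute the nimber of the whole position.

2

For heap A, compute g(0), g(1), … with moves {1, 4, 6}:
k:     0  1  2  3  4  5  6  7  8
g(k):  0  1  0  1  2  0  1  0  1
So g(8) = 1.
Build the Grundy sequence for heap B with g(k) = mex{g(k−s) : s ∈ {3, 6, 7}, s ≤ k}:
k:     0  1  2  3  4  5  6  7  8  9
g(k):  0  0  0  1  1  1  2  2  2  3
So g(9) = 3.
The value of a disjunctive sum is the nim-sum of the parts.
Combined value = 1 XOR 3 = 2.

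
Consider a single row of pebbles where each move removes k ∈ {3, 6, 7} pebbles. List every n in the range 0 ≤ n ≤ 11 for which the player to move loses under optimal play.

Compute g(0), g(1), … for moves {3, 6, 7}:
g(0) = mex{} = 0
g(1) = mex{} = 0
g(2) = mex{} = 0
g(3) = mex{0} = 1
g(4) = mex{0} = 1
g(5) = mex{0} = 1
g(6) = mex{0,1} = 2
g(7) = mex{0,1} = 2
g(8) = mex{0,1} = 2
g(9) = mex{0,1,2} = 3
g(10) = mex{1,2} = 0
g(11) = mex{1,2} = 0
The P-positions (g = 0) in 0..11 are 0, 1, 2, 10, 11.

0, 1, 2, 10, 11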